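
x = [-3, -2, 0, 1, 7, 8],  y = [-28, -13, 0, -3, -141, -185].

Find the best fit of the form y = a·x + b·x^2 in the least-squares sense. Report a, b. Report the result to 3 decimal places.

a = 0.494, b = -2.951

Forming MᵀM = [[127, 821]; [821, 6595]] and Mᵀy = [-2360, -19056]ᵀ gives MᵀM·[a, b]ᵀ = Mᵀy.
Eliminating b: 6595·(row 1) − 821·(row 2) gives 163524·a = 6595·(-2360) − 821·(-19056) = 80776, so a = 20194/40881.
Then b = ((-19056) − 821·(20194/40881))/6595 = -120638/40881.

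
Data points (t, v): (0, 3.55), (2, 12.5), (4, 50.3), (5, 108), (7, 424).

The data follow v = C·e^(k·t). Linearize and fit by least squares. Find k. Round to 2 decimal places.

k = 0.69

Linearized form: ln v = k·t + ln C. From the 5 transformed points,
AᵀA = [[94.0000, 18.0000]; [18.0000, 5]], rhs = [86.4823, 18.4425]ᵀ  (here Σt = 18.0000, Σ(t)² = 94.0000, Σln v = 18.4425, Σt·ln v = 86.4823).
Δ = 94.0000·5 − (18.0000)² = 146.0000; k = (86.4823·5 − 18.0000·18.4425)/146.0000 = 0.68798, ln C = (94.0000·18.4425 − 18.0000·86.4823)/146.0000 = 1.21177.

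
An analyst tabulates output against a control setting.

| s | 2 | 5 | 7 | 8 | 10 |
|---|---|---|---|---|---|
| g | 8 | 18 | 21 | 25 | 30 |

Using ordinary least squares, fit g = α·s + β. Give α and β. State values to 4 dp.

α = 2.6935, β = 3.1613

Forming XᵀX = [[242, 32]; [32, 5]] and Xᵀg = [753, 102]ᵀ gives XᵀX·[α, β]ᵀ = Xᵀg.
Eliminating β: 5·(row 1) − 32·(row 2) gives 186·α = 5·753 − 32·102 = 501, so α = 167/62.
Then β = (102 − 32·(167/62))/5 = 98/31.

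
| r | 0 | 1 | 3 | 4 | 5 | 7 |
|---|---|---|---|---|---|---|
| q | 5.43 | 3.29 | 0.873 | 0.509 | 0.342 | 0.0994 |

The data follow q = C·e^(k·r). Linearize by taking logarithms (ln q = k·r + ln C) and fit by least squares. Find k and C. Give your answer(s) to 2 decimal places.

k = -0.57, C = 5.42

Let Y = ln q. Fitting Y = k·r + ln C by least squares:
Σr = 20.0000, Σ(r)² = 100.0000, Σln q = -1.3098, Σr·ln q = -23.4427.
Equations: 100.0000·k + 20.0000·ln C = -23.4427;  20.0000·k + 6·ln C = -1.3098.
Δ = 100.0000·6 − (20.0000)² = 200.0000; k = (-23.4427·6 − 20.0000·-1.3098)/200.0000 = -0.57230, ln C = (100.0000·-1.3098 − 20.0000·-23.4427)/200.0000 = 1.68935, so C = exp(1.68935) = 5.41596.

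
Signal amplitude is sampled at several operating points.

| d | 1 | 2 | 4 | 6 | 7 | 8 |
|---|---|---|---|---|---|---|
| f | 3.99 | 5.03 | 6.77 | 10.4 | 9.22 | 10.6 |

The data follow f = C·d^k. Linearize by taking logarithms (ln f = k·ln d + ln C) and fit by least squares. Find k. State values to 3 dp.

Linearized form: ln f = k·ln d + ln C. From the 6 transformed points,
Sums: Σln d = 7.8966, Σ(ln d)² = 13.7233, Σln f = 11.8357, Σln d·ln f = 17.1988.
Normal system: [[13.7233, 7.8966]; [7.8966, 6]]·[k, ln C]ᵀ = [17.1988, 11.8357]ᵀ.
Solving (det = 19.9843): k = 0.48695, ln C = 1.33176.

k = 0.487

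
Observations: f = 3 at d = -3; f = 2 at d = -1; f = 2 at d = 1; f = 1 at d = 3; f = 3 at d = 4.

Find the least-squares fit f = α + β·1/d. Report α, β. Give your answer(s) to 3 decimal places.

α = 2.210, β = -0.205

Setting ∂/∂α … = 0 gives: 5·α + (1/4)·β = 11;  (1/4)·α + (329/144)·β = 1/12.
(Σ1 = 5, Σ1/d = 1/4, Σ1/d·1/d = 329/144, Σf = 11, Σ1/d·f = 1/12.)
Eliminating β: (329/144)·(row 1) − (1/4)·(row 2) gives (409/36)·α = (329/144)·11 − (1/4)·(1/12) = 226/9, so α = 904/409.
Then β = ((1/12) − (1/4)·(904/409))/(329/144) = -84/409.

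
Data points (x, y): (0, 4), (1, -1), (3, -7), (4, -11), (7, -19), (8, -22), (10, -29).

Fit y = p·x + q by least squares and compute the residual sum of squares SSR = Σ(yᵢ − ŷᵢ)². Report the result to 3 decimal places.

Normal-equation sums: Σx·x = 239, Σx = 33, Σ1 = 7.
Moment sums: Σx·y = -665, Σy = -85.
AᵀA·[p, q]ᵀ = Aᵀy becomes [[239, 33]; [33, 7]]·[p, q]ᵀ = [-665, -85]ᵀ.
det = 239·7 − 33² = 584.
p = ((-665)·7 − 33·(-85))/584 = -925/292; q = (239·(-85) − 33·(-665))/584 = 815/292.
Residuals: 353/292, -91/146, -21/73, -327/292, 28/73, 161/292, -33/292; SSR = 533/146.

SSR = 3.651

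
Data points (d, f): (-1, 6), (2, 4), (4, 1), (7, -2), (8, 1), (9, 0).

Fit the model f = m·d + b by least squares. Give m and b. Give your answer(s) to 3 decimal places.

Sums needed: Σd·d = 215, Σd = 29, Σ1 = 6.
And Σd·f = 0, Σf = 10.
So MᵀM·[m, b]ᵀ = Mᵀf: [[215, 29]; [29, 6]]·[m, b]ᵀ = [0, 10]ᵀ.
Δ = 215·6 − 29² = 449.
m = (0·6 − 29·10)/449 = -290/449; b = (215·10 − 29·0)/449 = 2150/449.

m = -0.646, b = 4.788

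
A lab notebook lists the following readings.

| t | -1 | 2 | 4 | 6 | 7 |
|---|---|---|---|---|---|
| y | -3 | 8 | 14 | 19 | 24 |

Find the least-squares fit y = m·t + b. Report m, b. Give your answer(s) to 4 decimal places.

Entries of AᵀA: Σt·t = 106, Σt = 18, Σ1 = 5.
For Aᵀy: Σt·y = 357, Σy = 62.
det = 106·5 − 18² = 206.
m = (357·5 − 18·62)/206 = 669/206; b = (106·62 − 18·357)/206 = 73/103.

m = 3.2476, b = 0.7087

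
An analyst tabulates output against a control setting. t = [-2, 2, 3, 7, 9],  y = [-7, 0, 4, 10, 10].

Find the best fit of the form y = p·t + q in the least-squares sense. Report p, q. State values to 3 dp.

Sums needed: Σt·t = 147, Σt = 19, Σ1 = 5.
Right-hand side: Σt·y = 186, Σy = 17.
MᵀM·[p, q]ᵀ = Mᵀy becomes [[147, 19]; [19, 5]]·[p, q]ᵀ = [186, 17]ᵀ.
Determinant 147·5 − 19² = 374.
p = (186·5 − 19·17)/374 = 607/374; q = (147·17 − 19·186)/374 = -1035/374.

p = 1.623, q = -2.767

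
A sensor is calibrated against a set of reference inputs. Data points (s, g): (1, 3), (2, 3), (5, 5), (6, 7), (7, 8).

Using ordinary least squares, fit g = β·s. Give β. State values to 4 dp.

The normal system XᵀX·[β]ᵀ = Xᵀg is [[115]]·[β]ᵀ = [132]ᵀ.
β = 132/115 = 1.14783.

β = 1.1478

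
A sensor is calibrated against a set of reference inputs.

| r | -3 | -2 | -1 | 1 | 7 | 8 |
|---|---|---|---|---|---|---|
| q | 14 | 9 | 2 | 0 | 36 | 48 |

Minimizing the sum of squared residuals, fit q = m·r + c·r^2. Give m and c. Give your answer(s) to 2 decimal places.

Setting ∂/∂m … = 0 gives: 128·m + 820·c = 574;  820·m + 6596·c = 5000.
Eliminating c: 6596·(row 1) − 820·(row 2) gives 171888·m = 6596·574 − 820·5000 = -313896, so m = -13079/7162.
Then c = (5000 − 820·(-13079/7162))/6596 = 7055/7162.

m = -1.83, c = 0.99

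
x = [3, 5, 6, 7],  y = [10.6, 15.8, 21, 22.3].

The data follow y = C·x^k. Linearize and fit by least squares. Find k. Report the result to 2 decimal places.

k = 0.91

Linearized form: ln y = k·ln x + ln C. From the 4 transformed points,
Σln x = 6.4457, Σ(ln x)² = 10.7942, Σln y = 11.2700, Σln x·ln y = 18.5320.
Equations: 10.7942·k + 6.4457·ln C = 18.5320;  6.4457·k + 4·ln C = 11.2700.
Δ = 10.7942·4 − (6.4457)² = 1.6295; k = (18.5320·4 − 6.4457·11.2700)/1.6295 = 0.91132, ln C = (10.7942·11.2700 − 6.4457·18.5320)/1.6295 = 1.34897.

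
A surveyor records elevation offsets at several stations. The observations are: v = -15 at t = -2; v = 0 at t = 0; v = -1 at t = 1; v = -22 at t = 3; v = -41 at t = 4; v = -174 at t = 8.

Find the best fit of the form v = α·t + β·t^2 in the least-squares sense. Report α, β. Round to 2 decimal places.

α = 1.48, β = -2.91

The normal equations are: 94·α + 596·β = -1593;  596·α + 4450·β = -12051.
(Σt·t = 94, Σt·t^2 = 596, Σt^2·t^2 = 4450, Σt·v = -1593, Σt^2·v = -12051.)
det = 94·4450 − 596² = 63084.
α = ((-1593)·4450 − 596·(-12051))/63084 = 15591/10514; β = (94·(-12051) − 596·(-1593))/63084 = -30561/10514.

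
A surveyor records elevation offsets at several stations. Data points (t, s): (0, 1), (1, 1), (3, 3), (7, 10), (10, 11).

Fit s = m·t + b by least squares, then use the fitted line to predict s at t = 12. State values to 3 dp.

ŝ = 14.102

Entries of XᵀX: Σt·t = 159, Σt = 21, Σ1 = 5.
Right-hand side: Σt·s = 190, Σs = 26.
Determinant 159·5 − 21² = 354.
m = (190·5 − 21·26)/354 = 202/177; b = (159·26 − 21·190)/354 = 24/59.
At t = 12: ŝ = (202/177)·(12) + (24/59)·(1) = 832/59.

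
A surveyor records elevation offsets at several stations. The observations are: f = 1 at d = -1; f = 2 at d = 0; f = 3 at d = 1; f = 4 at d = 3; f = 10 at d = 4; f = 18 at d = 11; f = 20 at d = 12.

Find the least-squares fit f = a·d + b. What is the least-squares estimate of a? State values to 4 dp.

Sums needed: Σd·d = 292, Σd = 30, Σ1 = 7.
Right-hand side: Σd·f = 492, Σf = 58.
Δ = 292·7 − 30² = 1144.
a = (492·7 − 30·58)/1144 = 213/143; b = (292·58 − 30·492)/1144 = 272/143.

a = 1.4895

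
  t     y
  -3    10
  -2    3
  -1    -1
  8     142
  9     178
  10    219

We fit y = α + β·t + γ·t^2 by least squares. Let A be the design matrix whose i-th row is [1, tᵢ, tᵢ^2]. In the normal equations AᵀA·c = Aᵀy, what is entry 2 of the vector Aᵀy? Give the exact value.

4893

Entry 2 ↔ basis t, so (Aᵀy)_{2} = Σᵢ (t)·yᵢ = (-3)·(10) + (-2)·(3) + (-1)·(-1) + (8)·(142) + (9)·(178) + (10)·(219) = 4893.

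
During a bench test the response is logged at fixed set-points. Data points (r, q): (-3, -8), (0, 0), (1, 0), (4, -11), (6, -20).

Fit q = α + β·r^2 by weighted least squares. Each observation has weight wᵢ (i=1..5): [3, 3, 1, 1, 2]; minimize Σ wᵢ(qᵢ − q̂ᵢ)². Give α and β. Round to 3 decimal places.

α = -1.110, β = -0.551

XᵀWX·[α, β]ᵀ = XᵀWq reads: 10·α + 116·β = -75;  116·α + 3092·β = -1832.
det = 10·3092 − 116² = 17464.
α = ((-75)·3092 − 116·(-1832))/17464 = -131/118; β = (10·(-1832) − 116·(-75))/17464 = -65/118.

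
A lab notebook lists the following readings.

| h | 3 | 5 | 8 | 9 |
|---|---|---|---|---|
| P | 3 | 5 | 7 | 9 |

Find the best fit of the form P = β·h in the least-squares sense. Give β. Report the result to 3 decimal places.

From the data, Σh·h = 179.
Right-hand side: Σh·P = 171.
Normal equations: [[179]]·[β]ᵀ = [171]ᵀ.
β = 171/179 = 0.955307.

β = 0.955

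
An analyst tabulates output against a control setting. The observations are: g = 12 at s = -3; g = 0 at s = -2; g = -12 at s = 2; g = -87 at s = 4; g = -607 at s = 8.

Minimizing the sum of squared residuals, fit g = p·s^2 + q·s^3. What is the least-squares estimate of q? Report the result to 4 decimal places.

q = -0.9901

The normal system XᵀX·[p, q]ᵀ = Xᵀg is [[4465, 33549]; [33549, 267097]]·[p, q]ᵀ = [-40180, -316772]ᵀ.
Determinant 4465·267097 − 33549² = 67052704.
p = ((-40180)·267097 − 33549·(-316772))/67052704 = -3267926/2095397; q = (4465·(-316772) − 33549·(-40180))/67052704 = -2074630/2095397.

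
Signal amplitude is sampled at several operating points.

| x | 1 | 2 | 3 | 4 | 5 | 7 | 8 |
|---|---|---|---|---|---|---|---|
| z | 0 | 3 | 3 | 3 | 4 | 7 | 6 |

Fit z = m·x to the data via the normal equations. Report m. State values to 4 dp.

With design matrix A, AᵀA = [[168]] and Aᵀz = [144]ᵀ.
Hence m = 144 / 168 ≈ 0.857143.

m = 0.8571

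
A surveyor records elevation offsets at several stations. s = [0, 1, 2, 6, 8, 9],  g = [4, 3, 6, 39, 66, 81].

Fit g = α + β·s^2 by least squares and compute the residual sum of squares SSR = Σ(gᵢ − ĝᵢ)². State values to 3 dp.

The normal system AᵀA·[α, β]ᵀ = Aᵀg is [[6, 186]; [186, 11970]]·[α, β]ᵀ = [199, 12216]ᵀ.
Eliminating β: 11970·(row 1) − 186·(row 2) gives 37224·α = 11970·199 − 186·12216 = 109854, so α = 6103/2068.
Then β = (12216 − 186·(6103/2068))/11970 = 6047/6204.
Residuals: 2169/2068, -1436/1551, -5273/6204, 1985/2068, 377/564, -466/517; SSR = 10051/2068.

SSR = 4.860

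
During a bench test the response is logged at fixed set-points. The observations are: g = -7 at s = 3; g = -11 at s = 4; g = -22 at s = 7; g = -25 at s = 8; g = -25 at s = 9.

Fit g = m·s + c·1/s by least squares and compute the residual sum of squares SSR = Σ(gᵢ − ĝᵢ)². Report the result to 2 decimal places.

XᵀX·[m, c]ᵀ = Xᵀg reads: 219·m + 5·c = -644;  5·m + (56389/254016)·c = -7121/504.
(Σs·s = 219, Σs·1/s = 5, Σ1/s·1/s = 56389/254016, Σs·g = -644, Σ1/s·g = -7121/504.)
Eliminating c: (56389/254016)·(row 1) − 5·(row 2) gives (1999597/84672)·m = (56389/254016)·(-644) − 5·(-7121/504) = -656057/9072, so m = -18369596/5998791.
Then c = ((-7121/504) − 5·(-18369596/5998791))/(56389/254016) = 10648008/1999597.
Residuals: 823081/1999597, -494323/5998791, -7949662/5998791, -7006010/5998791, 3935751/1999597; SSR = 43014341/5998791.

SSR = 7.17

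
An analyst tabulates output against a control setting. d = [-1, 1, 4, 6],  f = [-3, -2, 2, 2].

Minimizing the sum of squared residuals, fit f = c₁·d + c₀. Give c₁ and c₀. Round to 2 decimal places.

c₁ = 0.81, c₀ = -2.28

Compute the Gram sums: Σd·d = 54, Σd = 10, Σ1 = 4.
For Xᵀf: Σd·f = 21, Σf = -1.
Eliminating c₀: 4·(row 1) − 10·(row 2) gives 116·c₁ = 4·21 − 10·(-1) = 94, so c₁ = 47/58.
Then c₀ = ((-1) − 10·(47/58))/4 = -66/29.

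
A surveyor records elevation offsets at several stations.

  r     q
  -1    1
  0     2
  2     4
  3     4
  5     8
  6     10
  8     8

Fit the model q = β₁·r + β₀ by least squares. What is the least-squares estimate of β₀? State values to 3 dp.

β₀ = 2.104

Normal-equation sums: Σr·r = 139, Σr = 23, Σ1 = 7.
For Aᵀq: Σr·q = 183, Σq = 37.
AᵀA·[β₁, β₀]ᵀ = Aᵀq becomes [[139, 23]; [23, 7]]·[β₁, β₀]ᵀ = [183, 37]ᵀ.
Δ = 139·7 − 23² = 444.
β₁ = (183·7 − 23·37)/444 = 215/222; β₀ = (139·37 − 23·183)/444 = 467/222.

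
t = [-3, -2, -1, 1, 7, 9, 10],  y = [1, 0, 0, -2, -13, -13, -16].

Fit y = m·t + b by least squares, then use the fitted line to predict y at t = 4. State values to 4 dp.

ŷ = -7.4835

Compute the Gram sums: Σt·t = 245, Σt = 21, Σ1 = 7.
For Aᵀy: Σt·y = -373, Σy = -43.
So AᵀA·[m, b]ᵀ = Aᵀy: [[245, 21]; [21, 7]]·[m, b]ᵀ = [-373, -43]ᵀ.
Δ = 245·7 − 21² = 1274.
m = ((-373)·7 − 21·(-43))/1274 = -122/91; b = (245·(-43) − 21·(-373))/1274 = -193/91.
At t = 4: ŷ = (-122/91)·(4) + (-193/91)·(1) = -681/91.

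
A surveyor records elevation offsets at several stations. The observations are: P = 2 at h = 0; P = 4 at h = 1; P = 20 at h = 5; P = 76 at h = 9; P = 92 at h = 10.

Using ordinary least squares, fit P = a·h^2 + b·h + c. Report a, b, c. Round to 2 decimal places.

a = 1.07, b = -1.75, c = 3.04

The normal system MᵀM·[a, b, c]ᵀ = MᵀP is [[17187, 1855, 207]; [1855, 207, 25]; [207, 25, 5]]·[a, b, c]ᵀ = [15860, 1708, 194]ᵀ.
Solving the 3×3 system (Gaussian elimination) gives a = 1121/1043, b = -1823/1043, c = 3174/1043.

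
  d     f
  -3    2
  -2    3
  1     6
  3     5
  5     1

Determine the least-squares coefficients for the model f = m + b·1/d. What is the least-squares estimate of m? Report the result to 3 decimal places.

Setting ∂/∂m … = 0 gives: 5·m + (7/10)·b = 17;  (7/10)·m + (1361/900)·b = 57/10.
(Σ1 = 5, Σ1/d = 7/10, Σ1/d·1/d = 1361/900, Σf = 17, Σ1/d·f = 57/10.)
det = 5·(1361/900) − (7/10)² = 1591/225.
m = (17·(1361/900) − (7/10)·(57/10))/(1591/225) = 9773/3182; b = (5·(57/10) − (7/10)·17)/(1591/225) = 3735/1591.

m = 3.071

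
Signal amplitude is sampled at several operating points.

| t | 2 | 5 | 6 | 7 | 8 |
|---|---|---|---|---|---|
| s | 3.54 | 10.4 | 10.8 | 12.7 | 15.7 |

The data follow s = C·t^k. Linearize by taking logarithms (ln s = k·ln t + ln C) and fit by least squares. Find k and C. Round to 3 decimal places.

Taking logs, ln s = k·ln t + ln C, so regress ln s on ln t.
Over the data: Σln t = 8.1197, Σ(ln t)² = 14.3918, Σln s = 11.2807, Σln t·ln s = 19.5806.
Normal system: [[14.3918, 8.1197]; [8.1197, 5]]·[k, ln C]ᵀ = [19.5806, 11.2807]ᵀ.
Slope k = (n·Σln t·ln s − Σln t·Σln s)/(n·Σ(ln t)² − (Σln t)²) = (5·19.5806 − 8.1197·11.2807)/6.0295 = 1.04599; ln C = (Σln s − k·Σln t)/n = 0.55752, so C = exp(0.55752) = 1.74633.

k = 1.046, C = 1.746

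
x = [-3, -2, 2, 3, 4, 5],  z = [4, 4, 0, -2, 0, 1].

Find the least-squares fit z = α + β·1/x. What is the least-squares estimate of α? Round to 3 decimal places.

MᵀM·[α, β]ᵀ = Mᵀz reads: 6·α + (9/20)·β = 7;  (9/20)·α + (2969/3600)·β = -19/5.
(Σ1 = 6, Σ1/x = 9/20, Σ1/x·1/x = 2969/3600, Σz = 7, Σ1/x·z = -19/5.)
Eliminating β: (2969/3600)·(row 1) − (9/20)·(row 2) gives (1139/240)·α = (2969/3600)·7 − (9/20)·(-19/5) = 26939/3600, so α = 26939/17085.
Then β = ((-19/5) − (9/20)·(26939/17085))/(2969/3600) = -6228/1139.

α = 1.577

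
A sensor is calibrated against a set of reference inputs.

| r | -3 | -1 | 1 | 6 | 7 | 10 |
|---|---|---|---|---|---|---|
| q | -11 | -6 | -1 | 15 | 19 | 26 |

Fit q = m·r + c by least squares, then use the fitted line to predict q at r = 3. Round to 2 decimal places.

q̂ = 6.02

With design matrix M, MᵀM = [[196, 20]; [20, 6]] and Mᵀq = [521, 42]ᵀ.
Eliminating c: 6·(row 1) − 20·(row 2) gives 776·m = 6·521 − 20·42 = 2286, so m = 1143/388.
Then c = (42 − 20·(1143/388))/6 = -547/194.
At r = 3: q̂ = (1143/388)·(3) + (-547/194)·(1) = 2335/388.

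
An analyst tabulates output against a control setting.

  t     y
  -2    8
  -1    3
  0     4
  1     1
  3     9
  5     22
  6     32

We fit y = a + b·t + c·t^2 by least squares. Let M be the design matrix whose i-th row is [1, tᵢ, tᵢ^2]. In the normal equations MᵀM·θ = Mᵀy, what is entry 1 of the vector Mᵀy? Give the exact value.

79

Entry 1 ↔ basis 1, so (Mᵀy)_{1} = Σᵢ yᵢ = (1)·(8) + (1)·(3) + (1)·(4) + (1)·(1) + (1)·(9) + (1)·(22) + (1)·(32) = 79.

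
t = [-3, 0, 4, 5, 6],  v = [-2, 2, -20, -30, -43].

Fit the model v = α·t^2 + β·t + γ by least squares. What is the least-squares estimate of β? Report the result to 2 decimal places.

The normal equations are: 2258·α + 378·β + 86·γ = -2636;  378·α + 86·β + 12·γ = -482;  86·α + 12·β + 5·γ = -93.
Row-reducing yields α = -65/66, β = -449/286, γ = 904/429.

β = -1.57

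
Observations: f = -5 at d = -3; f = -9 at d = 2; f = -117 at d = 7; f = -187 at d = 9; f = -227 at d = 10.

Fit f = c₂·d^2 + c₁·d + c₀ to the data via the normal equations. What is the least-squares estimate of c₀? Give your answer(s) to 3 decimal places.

From the data, Σd^2·d^2 = 19059, Σd^2·d = 2053, Σd^2 = 243, Σd·d = 243, Σd = 25, Σ1 = 5.
And Σd^2·f = -43661, Σd·f = -4775, Σf = -545.
Row-reducing yields c₂ = -192895/95726, c₁ = -293155/95726, c₀ = 203169/47863.

c₀ = 4.245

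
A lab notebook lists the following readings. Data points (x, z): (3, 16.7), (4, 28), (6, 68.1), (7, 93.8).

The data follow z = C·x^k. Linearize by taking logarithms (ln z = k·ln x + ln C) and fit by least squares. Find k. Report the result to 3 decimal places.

k = 2.060

Taking logs, ln z = k·ln x + ln C, so regress ln z on ln x.
AᵀA = [[10.1257, 6.2226]; [6.2226, 4]], rhs = [24.1121, 14.9098]ᵀ  (here Σln x = 6.2226, Σ(ln x)² = 10.1257, Σln z = 14.9098, Σln x·ln z = 24.1121).
Δ = 10.1257·4 − (6.2226)² = 1.7825; k = (24.1121·4 − 6.2226·14.9098)/1.7825 = 2.05976, ln C = (10.1257·14.9098 − 6.2226·24.1121)/1.7825 = 0.52318.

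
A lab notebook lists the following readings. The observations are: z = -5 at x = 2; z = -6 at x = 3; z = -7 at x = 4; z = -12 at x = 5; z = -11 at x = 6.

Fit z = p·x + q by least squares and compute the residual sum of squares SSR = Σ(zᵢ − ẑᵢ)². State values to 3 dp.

With design matrix A, AᵀA = [[90, 20]; [20, 5]] and Aᵀz = [-182, -41]ᵀ.
Eliminating q: 5·(row 1) − 20·(row 2) gives 50·p = 5·(-182) − 20·(-41) = -90, so p = -9/5.
Then q = ((-41) − 20·(-9/5))/5 = -1.
Residuals: -2/5, 2/5, 6/5, -2, 4/5; SSR = 32/5.

SSR = 6.400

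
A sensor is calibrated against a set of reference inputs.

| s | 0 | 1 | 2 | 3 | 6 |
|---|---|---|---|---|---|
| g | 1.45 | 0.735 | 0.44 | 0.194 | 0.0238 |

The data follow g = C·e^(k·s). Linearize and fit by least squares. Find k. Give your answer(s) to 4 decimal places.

Linearized form: ln g = k·s + ln C. From the 5 transformed points,
Σs = 12.0000, Σ(s)² = 50.0000, Σln g = -6.1353, Σs·ln g = -29.2980.
Equations: 50.0000·k + 12.0000·ln C = -29.2980;  12.0000·k + 5·ln C = -6.1353.
Slope k = (n·Σs·ln g − Σs·Σln g)/(n·Σ(s)² − (Σs)²) = (5·-29.2980 − 12.0000·-6.1353)/106.0000 = -0.68742; ln C = (Σln g − k·Σs)/n = 0.42276.

k = -0.6874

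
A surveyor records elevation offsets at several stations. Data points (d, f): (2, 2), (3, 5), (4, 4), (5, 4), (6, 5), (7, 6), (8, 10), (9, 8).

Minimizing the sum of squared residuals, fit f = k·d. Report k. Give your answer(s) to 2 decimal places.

k = 0.98

Normal-equation sums: Σd·d = 284.
Right-hand side: Σd·f = 279.
AᵀA·[k]ᵀ = Aᵀf becomes [[284]]·[k]ᵀ = [279]ᵀ.
k = 279/284 = 0.982394.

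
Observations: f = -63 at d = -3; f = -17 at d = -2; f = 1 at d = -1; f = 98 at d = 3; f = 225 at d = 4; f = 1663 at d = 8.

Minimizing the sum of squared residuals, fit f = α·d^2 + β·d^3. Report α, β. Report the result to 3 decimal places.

Forming XᵀX = [[4531, 33759]; [33759, 267763]] and Xᵀf = [110280, 870338]ᵀ gives XᵀX·[α, β]ᵀ = Xᵀf.
det = 4531·267763 − 33759² = 73564072.
α = (110280·267763 − 33759·870338)/73564072 = 73581549/36782036; β = (4531·870338 − 33759·110280)/73564072 = 110279479/36782036.

α = 2.000, β = 2.998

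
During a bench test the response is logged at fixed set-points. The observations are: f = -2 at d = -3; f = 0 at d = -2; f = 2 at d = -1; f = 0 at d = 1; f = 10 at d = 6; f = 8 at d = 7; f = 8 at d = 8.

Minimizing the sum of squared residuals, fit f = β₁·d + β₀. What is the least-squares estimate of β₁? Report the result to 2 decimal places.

XᵀX·[β₁, β₀]ᵀ = Xᵀf reads: 164·β₁ + 16·β₀ = 184;  16·β₁ + 7·β₀ = 26.
Determinant 164·7 − 16² = 892.
β₁ = (184·7 − 16·26)/892 = 218/223; β₀ = (164·26 − 16·184)/892 = 330/223.

β₁ = 0.98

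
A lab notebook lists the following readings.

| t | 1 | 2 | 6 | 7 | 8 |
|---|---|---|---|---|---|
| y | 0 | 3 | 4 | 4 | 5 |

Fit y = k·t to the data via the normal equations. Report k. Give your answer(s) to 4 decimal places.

k = 0.6364

Setting ∂/∂k … = 0 gives: 154·k = 98.
(Σt·t = 154, Σt·y = 98.)
k = 98/154 = 0.636364.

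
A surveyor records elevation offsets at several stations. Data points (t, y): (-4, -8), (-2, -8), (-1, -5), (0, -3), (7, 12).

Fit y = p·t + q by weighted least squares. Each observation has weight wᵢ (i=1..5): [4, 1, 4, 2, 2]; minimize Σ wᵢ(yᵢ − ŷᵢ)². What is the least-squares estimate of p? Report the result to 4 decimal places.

Entries of MᵀWM: Σwᵢ·t·t = 170, Σwᵢ·t = -8, Σwᵢ·1 = 13.
For MᵀWy: Σwᵢ·t·y = 332, Σwᵢ·y = -42.
det = 170·13 − (-8)² = 2146.
p = (332·13 − (-8)·(-42))/2146 = 1990/1073; q = (170·(-42) − (-8)·332)/2146 = -2242/1073.

p = 1.8546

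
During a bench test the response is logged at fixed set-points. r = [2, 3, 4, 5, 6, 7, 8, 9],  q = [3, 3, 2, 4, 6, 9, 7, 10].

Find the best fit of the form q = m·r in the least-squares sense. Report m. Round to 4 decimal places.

m = 1.0141

From the data, Σr·r = 284.
For Aᵀq: Σr·q = 288.
Hence m = 288 / 284 ≈ 1.01408.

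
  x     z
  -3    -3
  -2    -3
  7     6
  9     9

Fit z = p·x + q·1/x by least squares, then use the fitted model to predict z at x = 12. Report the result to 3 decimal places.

MᵀM·[p, q]ᵀ = Mᵀz reads: 143·p + 4·q = 138;  4·p + (6253/15876)·q = 61/14.
Determinant 143·(6253/15876) − 4² = 640163/15876.
p = (138·(6253/15876) − 4·(61/14))/(640163/15876) = 586218/640163; q = (143·(61/14) − 4·138)/(640163/15876) = 1128330/640163.
At x = 12: ẑ = (586218/640163)·(12) + (1128330/640163)·(1/12) = 14257287/1280326.

ẑ = 11.136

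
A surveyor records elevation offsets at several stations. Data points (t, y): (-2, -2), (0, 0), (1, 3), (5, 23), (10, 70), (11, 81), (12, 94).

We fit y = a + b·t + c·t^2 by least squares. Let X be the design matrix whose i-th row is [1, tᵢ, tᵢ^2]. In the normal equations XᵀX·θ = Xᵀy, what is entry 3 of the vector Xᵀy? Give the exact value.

30907

Entry 3 ↔ basis t^2, so (Xᵀy)_{3} = Σᵢ (t^2)·yᵢ = (4)·(-2) + (0)·(0) + (1)·(3) + (25)·(23) + (100)·(70) + (121)·(81) + (144)·(94) = 30907.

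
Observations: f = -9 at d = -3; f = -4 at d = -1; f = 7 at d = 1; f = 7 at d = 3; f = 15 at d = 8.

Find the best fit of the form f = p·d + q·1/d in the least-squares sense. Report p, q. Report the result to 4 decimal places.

Entries of AᵀA: Σd·d = 84, Σd·1/d = 5, Σ1/d·1/d = 1289/576.
And Σd·f = 179, Σ1/d·f = 437/24.
Eliminating q: (1289/576)·(row 1) − 5·(row 2) gives (7823/48)·p = (1289/576)·179 − 5·(437/24) = 178291/576, so p = 178291/93876.
Then q = ((437/24) − 5·(178291/93876))/(1289/576) = 30456/7823.

p = 1.8992, q = 3.8931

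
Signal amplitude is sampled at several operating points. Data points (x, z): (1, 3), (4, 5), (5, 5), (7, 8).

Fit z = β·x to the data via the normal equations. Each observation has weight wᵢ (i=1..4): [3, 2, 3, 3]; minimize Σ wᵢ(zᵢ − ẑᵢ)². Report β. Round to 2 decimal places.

β = 1.14

Setting ∂/∂β … = 0 gives: 257·β = 292.
(Σwᵢ·x·x = 257, Σwᵢ·x·z = 292.)
Hence β = 292 / 257 ≈ 1.13619.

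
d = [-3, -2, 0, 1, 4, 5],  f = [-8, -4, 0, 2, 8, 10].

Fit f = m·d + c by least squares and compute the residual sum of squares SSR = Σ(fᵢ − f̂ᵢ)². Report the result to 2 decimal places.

From the data, Σd·d = 55, Σd = 5, Σ1 = 6.
Moment sums: Σd·f = 116, Σf = 8.
MᵀM·[m, c]ᵀ = Mᵀf becomes [[55, 5]; [5, 6]]·[m, c]ᵀ = [116, 8]ᵀ.
Eliminating c: 6·(row 1) − 5·(row 2) gives 305·m = 6·116 − 5·8 = 656, so m = 656/305.
Then c = (8 − 5·(656/305))/6 = -28/61.
Residuals: -332/305, 232/305, 28/61, 94/305, -44/305, -18/61; SSR = 664/305.

SSR = 2.18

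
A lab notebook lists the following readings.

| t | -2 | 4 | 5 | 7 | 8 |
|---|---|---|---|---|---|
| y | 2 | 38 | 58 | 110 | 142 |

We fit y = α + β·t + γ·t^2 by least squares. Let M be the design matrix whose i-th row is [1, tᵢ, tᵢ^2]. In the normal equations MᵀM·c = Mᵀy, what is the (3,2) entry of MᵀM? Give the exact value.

Row 3 ↔ basis t^2, column 2 ↔ basis t, so (MᵀM)_{3,2} = Σᵢ (t^2)·(t) = (4)·(-2) + (16)·(4) + (25)·(5) + (49)·(7) + (64)·(8) = 1036.

1036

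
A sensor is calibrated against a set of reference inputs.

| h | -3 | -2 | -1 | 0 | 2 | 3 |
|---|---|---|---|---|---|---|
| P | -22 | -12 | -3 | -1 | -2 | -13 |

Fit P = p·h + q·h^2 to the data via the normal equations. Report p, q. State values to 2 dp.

The normal equations are: 27·p + (-1)·q = 50;  (-1)·p + 195·q = -374.
(Σh·h = 27, Σh·h^2 = -1, Σh^2·h^2 = 195, Σh·P = 50, Σh^2·P = -374.)
det = 27·195 − (-1)² = 5264.
p = (50·195 − (-1)·(-374))/5264 = 586/329; q = (27·(-374) − (-1)·50)/5264 = -628/329.

p = 1.78, q = -1.91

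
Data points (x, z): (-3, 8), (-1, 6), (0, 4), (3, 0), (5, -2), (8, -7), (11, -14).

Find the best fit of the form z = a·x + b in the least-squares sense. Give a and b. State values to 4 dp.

Sums needed: Σx·x = 229, Σx = 23, Σ1 = 7.
Moment sums: Σx·z = -250, Σz = -5.
MᵀM·[a, b]ᵀ = Mᵀz becomes [[229, 23]; [23, 7]]·[a, b]ᵀ = [-250, -5]ᵀ.
Δ = 229·7 − 23² = 1074.
a = ((-250)·7 − 23·(-5))/1074 = -545/358; b = (229·(-5) − 23·(-250))/1074 = 1535/358.

a = -1.5223, b = 4.2877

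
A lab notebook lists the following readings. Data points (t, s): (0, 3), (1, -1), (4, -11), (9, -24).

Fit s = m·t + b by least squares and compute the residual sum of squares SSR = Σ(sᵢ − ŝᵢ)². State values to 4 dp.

Sums needed: Σt·t = 98, Σt = 14, Σ1 = 4.
Moment sums: Σt·s = -261, Σs = -33.
Determinant 98·4 − 14² = 196.
m = ((-261)·4 − 14·(-33))/196 = -291/98; b = (98·(-33) − 14·(-261))/196 = 15/7.
Residuals: 6/7, -17/98, -62/49, 57/98; SSR = 265/98.

SSR = 2.7041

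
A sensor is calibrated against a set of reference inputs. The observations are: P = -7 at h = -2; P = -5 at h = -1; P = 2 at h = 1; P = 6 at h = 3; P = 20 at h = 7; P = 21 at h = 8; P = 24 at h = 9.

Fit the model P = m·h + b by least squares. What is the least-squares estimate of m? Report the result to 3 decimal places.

m = 2.883

Compute the Gram sums: Σh·h = 209, Σh = 25, Σ1 = 7.
Right-hand side: Σh·P = 563, ΣP = 61.
Determinant 209·7 − 25² = 838.
m = (563·7 − 25·61)/838 = 1208/419; b = (209·61 − 25·563)/838 = -663/419.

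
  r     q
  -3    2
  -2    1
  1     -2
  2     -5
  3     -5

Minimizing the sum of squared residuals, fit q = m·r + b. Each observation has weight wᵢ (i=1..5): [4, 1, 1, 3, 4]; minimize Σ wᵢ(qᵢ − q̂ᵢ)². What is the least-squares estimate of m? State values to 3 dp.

From the data, Σwᵢ·r·r = 89, Σwᵢ·r = 5, Σwᵢ·1 = 13.
And Σwᵢ·r·q = -118, Σwᵢ·q = -28.
Eliminating b: 13·(row 1) − 5·(row 2) gives 1132·m = 13·(-118) − 5·(-28) = -1394, so m = -697/566.
Then b = ((-28) − 5·(-697/566))/13 = -951/566.

m = -1.231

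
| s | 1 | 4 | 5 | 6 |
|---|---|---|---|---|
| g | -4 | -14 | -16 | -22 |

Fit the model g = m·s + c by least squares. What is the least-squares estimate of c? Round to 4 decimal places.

c = -0.2857

Sums needed: Σs·s = 78, Σs = 16, Σ1 = 4.
Right-hand side: Σs·g = -272, Σg = -56.
XᵀX·[m, c]ᵀ = Xᵀg becomes [[78, 16]; [16, 4]]·[m, c]ᵀ = [-272, -56]ᵀ.
Δ = 78·4 − 16² = 56.
m = ((-272)·4 − 16·(-56))/56 = -24/7; c = (78·(-56) − 16·(-272))/56 = -2/7.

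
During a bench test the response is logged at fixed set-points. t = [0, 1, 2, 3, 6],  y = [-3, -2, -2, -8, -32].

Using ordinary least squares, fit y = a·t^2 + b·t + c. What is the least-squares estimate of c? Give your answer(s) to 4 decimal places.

The normal system AᵀA·[a, b, c]ᵀ = Aᵀy is [[1394, 252, 50]; [252, 50, 12]; [50, 12, 5]]·[a, b, c]ᵀ = [-1234, -222, -47]ᵀ.
Solving the 3×3 system (Gaussian elimination) gives a = -2228/1911, b = 1343/637, c = -5353/1911.

c = -2.8012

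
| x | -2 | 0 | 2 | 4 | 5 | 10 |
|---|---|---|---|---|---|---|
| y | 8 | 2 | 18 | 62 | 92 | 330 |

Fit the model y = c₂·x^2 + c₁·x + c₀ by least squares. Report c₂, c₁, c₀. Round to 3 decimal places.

c₂ = 2.988, c₁ = 2.970, c₀ = 1.729

The normal equations are: 10913·c₂ + 1189·c₁ + 149·c₀ = 36396;  1189·c₂ + 149·c₁ + 19·c₀ = 4028;  149·c₂ + 19·c₁ + 6·c₀ = 512.
Row-reducing yields c₂ = 1981/663, c₁ = 1969/663, c₀ = 382/221.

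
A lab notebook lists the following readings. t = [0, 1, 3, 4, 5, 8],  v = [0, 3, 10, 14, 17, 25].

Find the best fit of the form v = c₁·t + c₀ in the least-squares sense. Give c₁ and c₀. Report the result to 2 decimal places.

c₁ = 3.19, c₀ = 0.33

From the data, Σt·t = 115, Σt = 21, Σ1 = 6.
For Aᵀv: Σt·v = 374, Σv = 69.
Determinant 115·6 − 21² = 249.
c₁ = (374·6 − 21·69)/249 = 265/83; c₀ = (115·69 − 21·374)/249 = 27/83.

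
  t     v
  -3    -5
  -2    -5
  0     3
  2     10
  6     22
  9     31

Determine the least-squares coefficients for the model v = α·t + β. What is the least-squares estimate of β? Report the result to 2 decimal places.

Normal-equation sums: Σt·t = 134, Σt = 12, Σ1 = 6.
Right-hand side: Σt·v = 456, Σv = 56.
Normal equations: [[134, 12]; [12, 6]]·[α, β]ᵀ = [456, 56]ᵀ.
Eliminating β: 6·(row 1) − 12·(row 2) gives 660·α = 6·456 − 12·56 = 2064, so α = 172/55.
Then β = (56 − 12·(172/55))/6 = 508/165.

β = 3.08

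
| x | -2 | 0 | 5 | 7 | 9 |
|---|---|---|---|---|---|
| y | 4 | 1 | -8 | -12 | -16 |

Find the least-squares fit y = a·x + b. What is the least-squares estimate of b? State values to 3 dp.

b = 0.726

Sums needed: Σx·x = 159, Σx = 19, Σ1 = 5.
For Aᵀy: Σx·y = -276, Σy = -31.
AᵀA·[a, b]ᵀ = Aᵀy becomes [[159, 19]; [19, 5]]·[a, b]ᵀ = [-276, -31]ᵀ.
Determinant 159·5 − 19² = 434.
a = ((-276)·5 − 19·(-31))/434 = -113/62; b = (159·(-31) − 19·(-276))/434 = 45/62.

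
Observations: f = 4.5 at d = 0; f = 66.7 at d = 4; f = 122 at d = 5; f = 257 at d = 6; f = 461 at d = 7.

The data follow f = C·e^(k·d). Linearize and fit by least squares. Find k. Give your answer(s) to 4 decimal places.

k = 0.6647

Taking logs, ln f = k·d + ln C, so regress ln f on d.
Σd = 22.0000, Σ(d)² = 126.0000, Σln f = 22.1908, Σd·ln f = 117.0492.
Equations: 126.0000·k + 22.0000·ln C = 117.0492;  22.0000·k + 5·ln C = 22.1908.
Slope k = (n·Σd·ln f − Σd·Σln f)/(n·Σ(d)² − (Σd)²) = (5·117.0492 − 22.0000·22.1908)/146.0000 = 0.66472; ln C = (Σln f − k·Σd)/n = 1.51340.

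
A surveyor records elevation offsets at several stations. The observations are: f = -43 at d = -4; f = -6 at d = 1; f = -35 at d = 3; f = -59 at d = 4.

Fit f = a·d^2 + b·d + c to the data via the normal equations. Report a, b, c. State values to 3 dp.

Sums needed: Σd^2·d^2 = 594, Σd^2·d = 28, Σd^2 = 42, Σd·d = 42, Σd = 4, Σ1 = 4.
And Σd^2·f = -1953, Σd·f = -175, Σf = -143.
Normal equations: [[594, 28, 42]; [28, 42, 4]; [42, 4, 4]]·[a, b, c]ᵀ = [-1953, -175, -143]ᵀ.
Inverting the 3×3 Gram matrix, [a, b, c]ᵀ = [-17605/5618, -11217/5618, -2387/2809]ᵀ.

a = -3.134, b = -1.997, c = -0.850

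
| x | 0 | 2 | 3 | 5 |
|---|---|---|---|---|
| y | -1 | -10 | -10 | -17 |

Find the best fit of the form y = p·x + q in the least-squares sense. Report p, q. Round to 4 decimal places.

From the data, Σx·x = 38, Σx = 10, Σ1 = 4.
And Σx·y = -135, Σy = -38.
det = 38·4 − 10² = 52.
p = ((-135)·4 − 10·(-38))/52 = -40/13; q = (38·(-38) − 10·(-135))/52 = -47/26.

p = -3.0769, q = -1.8077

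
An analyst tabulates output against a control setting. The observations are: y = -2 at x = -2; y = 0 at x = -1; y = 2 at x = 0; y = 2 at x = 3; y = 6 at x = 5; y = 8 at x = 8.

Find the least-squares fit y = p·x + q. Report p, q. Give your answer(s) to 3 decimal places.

p = 0.927, q = 0.659

Setting ∂/∂p … = 0 gives: 103·p + 13·q = 104;  13·p + 6·q = 16.
Eliminating q: 6·(row 1) − 13·(row 2) gives 449·p = 6·104 − 13·16 = 416, so p = 416/449.
Then q = (16 − 13·(416/449))/6 = 296/449.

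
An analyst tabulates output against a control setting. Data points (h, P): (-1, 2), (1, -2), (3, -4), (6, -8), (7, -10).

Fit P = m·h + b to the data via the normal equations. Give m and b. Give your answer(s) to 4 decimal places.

m = -1.4196, b = 0.1429

The normal equations are: 96·m + 16·b = -134;  16·m + 5·b = -22.
(Σh·h = 96, Σh = 16, Σ1 = 5, Σh·P = -134, ΣP = -22.)
Δ = 96·5 − 16² = 224.
m = ((-134)·5 − 16·(-22))/224 = -159/112; b = (96·(-22) − 16·(-134))/224 = 1/7.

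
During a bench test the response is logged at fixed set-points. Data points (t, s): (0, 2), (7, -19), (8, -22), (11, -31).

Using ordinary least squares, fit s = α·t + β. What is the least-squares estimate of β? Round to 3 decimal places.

β = 2.000

Setting ∂/∂α … = 0 gives: 234·α + 26·β = -650;  26·α + 4·β = -70.
Determinant 234·4 − 26² = 260.
α = ((-650)·4 − 26·(-70))/260 = -3; β = (234·(-70) − 26·(-650))/260 = 2.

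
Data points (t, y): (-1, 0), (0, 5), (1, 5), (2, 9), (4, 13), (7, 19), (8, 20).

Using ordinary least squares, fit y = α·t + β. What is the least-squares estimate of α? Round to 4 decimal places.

α = 2.1528

Forming XᵀX = [[135, 21]; [21, 7]] and Xᵀy = [368, 71]ᵀ gives XᵀX·[α, β]ᵀ = Xᵀy.
Determinant 135·7 − 21² = 504.
α = (368·7 − 21·71)/504 = 155/72; β = (135·71 − 21·368)/504 = 619/168.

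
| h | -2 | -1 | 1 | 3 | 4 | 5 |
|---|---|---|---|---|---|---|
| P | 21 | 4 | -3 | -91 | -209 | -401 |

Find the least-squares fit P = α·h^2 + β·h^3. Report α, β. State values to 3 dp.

α = -0.910, β = -3.030

Setting ∂/∂α … = 0 gives: 980·α + 4360·β = -14103;  4360·α + 20516·β = -66133.
Δ = 980·20516 − 4360² = 1096080.
α = ((-14103)·20516 − 4360·(-66133))/1096080 = -249317/274020; β = (980·(-66133) − 4360·(-14103))/1096080 = -166063/54804.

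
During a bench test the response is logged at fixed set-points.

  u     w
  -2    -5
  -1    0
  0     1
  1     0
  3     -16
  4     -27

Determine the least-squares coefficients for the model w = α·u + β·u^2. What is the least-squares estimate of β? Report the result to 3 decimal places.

β = -1.545

With design matrix A, AᵀA = [[31, 83]; [83, 355]] and Aᵀw = [-146, -596]ᵀ.
det = 31·355 − 83² = 4116.
α = ((-146)·355 − 83·(-596))/4116 = -1181/2058; β = (31·(-596) − 83·(-146))/4116 = -3179/2058.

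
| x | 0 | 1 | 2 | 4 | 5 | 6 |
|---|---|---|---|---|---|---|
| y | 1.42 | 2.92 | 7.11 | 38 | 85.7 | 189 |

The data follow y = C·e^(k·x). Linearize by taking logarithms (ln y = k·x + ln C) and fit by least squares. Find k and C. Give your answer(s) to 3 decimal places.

k = 0.825, C = 1.363

Taking logs, ln y = k·x + ln C, so regress ln y on x.
Sums: Σx = 18.0000, Σ(x)² = 82.0000, Σln y = 16.7139, Σx·ln y = 73.2497.
Normal system: [[82.0000, 18.0000]; [18.0000, 6]]·[k, ln C]ᵀ = [73.2497, 16.7139]ᵀ.
Δ = 82.0000·6 − (18.0000)² = 168.0000; k = (73.2497·6 − 18.0000·16.7139)/168.0000 = 0.82528, ln C = (82.0000·16.7139 − 18.0000·73.2497)/168.0000 = 0.30981, so C = exp(0.30981) = 1.36316.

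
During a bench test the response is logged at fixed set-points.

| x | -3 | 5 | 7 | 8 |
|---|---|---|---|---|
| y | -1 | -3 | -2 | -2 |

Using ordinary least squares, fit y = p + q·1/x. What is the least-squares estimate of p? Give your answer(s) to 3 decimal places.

p = -1.902

Entries of AᵀA: Σ1 = 4, Σ1/x = 113/840, Σ1/x·1/x = 132049/705600.
Moment sums: Σy = -8, Σ1/x·y = -337/420.
So AᵀA·[p, q]ᵀ = Aᵀy: [[4, 113/840]; [113/840, 132049/705600]]·[p, q]ᵀ = [-8, -337/420]ᵀ.
Δ = 4·(132049/705600) − (113/840)² = 171809/235200.
p = ((-8)·(132049/705600) − (113/840)·(-337/420))/(171809/235200) = -980230/515427; q = (4·(-337/420) − (113/840)·(-8))/(171809/235200) = -501760/171809.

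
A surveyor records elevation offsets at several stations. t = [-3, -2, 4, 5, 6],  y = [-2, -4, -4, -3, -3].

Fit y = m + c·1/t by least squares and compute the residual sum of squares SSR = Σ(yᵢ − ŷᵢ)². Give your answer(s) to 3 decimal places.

Entries of XᵀX: Σ1 = 5, Σ1/t = -13/60, Σ1/t·1/t = 1769/3600.
Right-hand side: Σy = -16, Σ1/t·y = 17/30.
So XᵀX·[m, c]ᵀ = Xᵀy: [[5, -13/60]; [-13/60, 1769/3600]]·[m, c]ᵀ = [-16, 17/30]ᵀ.
Determinant 5·(1769/3600) − (-13/60)² = 241/100.
m = ((-16)·(1769/3600) − (-13/60)·(17/30))/(241/100) = -13931/4338; c = (5·(17/30) − (-13/60)·(-16))/(241/100) = -190/723.
Residuals: 1625/1446, -3991/4338, -1568/2169, 1145/4338, 123/482; SSR = 6001/2169.

SSR = 2.767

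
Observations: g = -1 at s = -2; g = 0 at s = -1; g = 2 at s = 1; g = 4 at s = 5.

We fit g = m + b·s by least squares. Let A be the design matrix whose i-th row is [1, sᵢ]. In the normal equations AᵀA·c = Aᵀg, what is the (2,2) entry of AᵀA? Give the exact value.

31

Row 2 ↔ basis s, column 2 ↔ basis s, so (AᵀA)_{2,2} = Σᵢ (s)·(s) = (-2)·(-2) + (-1)·(-1) + (1)·(1) + (5)·(5) = 31.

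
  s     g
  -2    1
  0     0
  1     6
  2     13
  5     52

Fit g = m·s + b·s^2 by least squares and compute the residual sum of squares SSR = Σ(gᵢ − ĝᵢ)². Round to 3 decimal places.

SSR = 4.468

With design matrix A, AᵀA = [[34, 126]; [126, 658]] and Aᵀg = [290, 1362]ᵀ.
Δ = 34·658 − 126² = 6496.
m = (290·658 − 126·1362)/6496 = 343/116; b = (34·1362 − 126·290)/6496 = 1221/812.
Residuals: 365/406, 0, 625/406, 15/14, -153/406; SSR = 907/203.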